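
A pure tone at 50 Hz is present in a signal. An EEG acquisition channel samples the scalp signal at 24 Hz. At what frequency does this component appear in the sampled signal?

50 Hz mod fs = 2 Hz.
2 Hz ≤ fs/2 = 12 Hz, appears at 2 Hz.

2 Hz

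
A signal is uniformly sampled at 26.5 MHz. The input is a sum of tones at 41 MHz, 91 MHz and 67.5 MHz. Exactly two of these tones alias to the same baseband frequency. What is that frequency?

12 MHz

fs/2 = 13.25 MHz.
41 MHz mod fs = 14.5 MHz.
14.5 MHz > fs/2 = 13.25 MHz, folds to fs − 14.5 MHz = 12 MHz.
91 MHz mod fs = 11.5 MHz.
11.5 MHz ≤ fs/2 = 13.25 MHz, appears at 11.5 MHz.
67.5 MHz mod fs = 14.5 MHz.
14.5 MHz > fs/2 = 13.25 MHz, folds to fs − 14.5 MHz = 12 MHz.
41 MHz and 67.5 MHz both map to 12 MHz.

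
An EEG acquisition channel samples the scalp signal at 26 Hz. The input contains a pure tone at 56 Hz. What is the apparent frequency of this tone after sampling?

4 Hz

56 Hz mod fs = 4 Hz.
4 Hz ≤ fs/2 = 13 Hz, appears at 4 Hz.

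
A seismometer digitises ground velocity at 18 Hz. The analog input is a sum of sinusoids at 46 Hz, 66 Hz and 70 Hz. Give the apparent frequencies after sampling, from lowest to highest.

fs/2 = 9 Hz.
46 Hz mod fs = 10 Hz.
10 Hz > fs/2 = 9 Hz, folds to fs − 10 Hz = 8 Hz.
66 Hz mod fs = 12 Hz.
12 Hz > fs/2 = 9 Hz, folds to fs − 12 Hz = 6 Hz.
70 Hz mod fs = 16 Hz.
16 Hz > fs/2 = 9 Hz, folds to fs − 16 Hz = 2 Hz.
Distinct values: {2 Hz, 6 Hz, 8 Hz}.

2 Hz, 6 Hz, 8 Hz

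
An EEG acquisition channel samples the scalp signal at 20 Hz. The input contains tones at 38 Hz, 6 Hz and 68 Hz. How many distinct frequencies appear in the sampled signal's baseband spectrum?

3

fs/2 = 10 Hz.
38 Hz mod fs = 18 Hz.
18 Hz > fs/2 = 10 Hz, folds to fs − 18 Hz = 2 Hz.
6 Hz ≤ fs/2 = 10 Hz, passes unchanged.
68 Hz mod fs = 8 Hz.
8 Hz ≤ fs/2 = 10 Hz, appears at 8 Hz.
Distinct values: {2 Hz, 6 Hz, 8 Hz} → 3.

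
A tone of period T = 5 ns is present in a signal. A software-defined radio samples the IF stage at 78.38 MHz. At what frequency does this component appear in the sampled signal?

35.14 MHz

T = 5 ns → f = 1/T = 200 MHz.
200 MHz mod fs = 43.24 MHz.
43.24 MHz > fs/2 = 39.19 MHz, folds to fs − 43.24 MHz = 35.14 MHz.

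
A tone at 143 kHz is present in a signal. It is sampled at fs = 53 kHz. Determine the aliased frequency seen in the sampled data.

143 kHz mod fs = 37 kHz.
37 kHz > fs/2 = 26.5 kHz, folds to fs − 37 kHz = 16 kHz.

16 kHz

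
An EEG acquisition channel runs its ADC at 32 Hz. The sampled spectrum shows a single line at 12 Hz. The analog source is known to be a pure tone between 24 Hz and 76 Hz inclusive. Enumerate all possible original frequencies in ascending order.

44 Hz, 52 Hz, 76 Hz

Frequencies that alias to 12 Hz are k·fs ± 12 Hz for integer k ≥ 0.
k=0: 12 Hz.
k=1: 20 Hz, 44 Hz.
k=2: 52 Hz, 76 Hz.
k=3: 84 Hz, 108 Hz.
Within [24 Hz, 76 Hz]: 44 Hz, 52 Hz, 76 Hz.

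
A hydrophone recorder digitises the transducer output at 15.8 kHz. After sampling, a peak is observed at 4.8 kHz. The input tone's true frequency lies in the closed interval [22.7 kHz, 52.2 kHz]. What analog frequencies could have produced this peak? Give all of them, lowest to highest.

26.8 kHz, 36.4 kHz, 42.6 kHz, 52.2 kHz

Frequencies that alias to 4.8 kHz are k·fs ± 4.8 kHz for integer k ≥ 0.
k=0: 4.8 kHz.
k=1: 11 kHz, 20.6 kHz.
k=2: 26.8 kHz, 36.4 kHz.
k=3: 42.6 kHz, 52.2 kHz.
k=4: 58.4 kHz, 68 kHz.
Within [22.7 kHz, 52.2 kHz]: 26.8 kHz, 36.4 kHz, 42.6 kHz, 52.2 kHz.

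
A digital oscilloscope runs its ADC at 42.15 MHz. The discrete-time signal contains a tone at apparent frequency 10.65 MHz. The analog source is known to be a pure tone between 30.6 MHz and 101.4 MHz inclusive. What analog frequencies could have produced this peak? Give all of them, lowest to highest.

31.5 MHz, 52.8 MHz, 73.65 MHz, 94.95 MHz

Frequencies that alias to 10.65 MHz are k·fs ± 10.65 MHz for integer k ≥ 0.
k=0: 10.65 MHz.
k=1: 31.5 MHz, 52.8 MHz.
k=2: 73.65 MHz, 94.95 MHz.
k=3: 115.8 MHz, 137.1 MHz.
Within [30.6 MHz, 101.4 MHz]: 31.5 MHz, 52.8 MHz, 73.65 MHz, 94.95 MHz.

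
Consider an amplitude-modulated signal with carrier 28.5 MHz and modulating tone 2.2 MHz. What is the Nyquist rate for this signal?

61.4 MHz

AM sidebands sit at fc ± fm = 26.3 MHz and 30.7 MHz.
Highest-frequency component: 30.7 MHz.
Nyquist rate = 2 × 30.7 MHz = 61.4 MHz.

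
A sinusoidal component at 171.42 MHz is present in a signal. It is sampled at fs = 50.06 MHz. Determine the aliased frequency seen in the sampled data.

21.24 MHz

171.42 MHz mod fs = 21.24 MHz.
21.24 MHz ≤ fs/2 = 25.03 MHz, appears at 21.24 MHz.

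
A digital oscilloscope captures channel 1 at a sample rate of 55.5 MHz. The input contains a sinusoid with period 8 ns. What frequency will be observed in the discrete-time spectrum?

14 MHz

T = 8 ns → f = 1/T = 125 MHz.
125 MHz mod fs = 14 MHz.
14 MHz ≤ fs/2 = 27.75 MHz, appears at 14 MHz.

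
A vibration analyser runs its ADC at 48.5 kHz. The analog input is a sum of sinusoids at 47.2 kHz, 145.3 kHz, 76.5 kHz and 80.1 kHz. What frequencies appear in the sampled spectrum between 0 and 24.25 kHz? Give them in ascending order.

fs/2 = 24.25 kHz.
47.2 kHz > fs/2 = 24.25 kHz, folds to fs − 47.2 kHz = 1.3 kHz.
145.3 kHz mod fs = 48.3 kHz.
48.3 kHz > fs/2 = 24.25 kHz, folds to fs − 48.3 kHz = 0.2 kHz.
76.5 kHz mod fs = 28 kHz.
28 kHz > fs/2 = 24.25 kHz, folds to fs − 28 kHz = 20.5 kHz.
80.1 kHz mod fs = 31.6 kHz.
31.6 kHz > fs/2 = 24.25 kHz, folds to fs − 31.6 kHz = 16.9 kHz.
Distinct values: {0.2 kHz, 1.3 kHz, 16.9 kHz, 20.5 kHz}.

0.2 kHz, 1.3 kHz, 16.9 kHz, 20.5 kHz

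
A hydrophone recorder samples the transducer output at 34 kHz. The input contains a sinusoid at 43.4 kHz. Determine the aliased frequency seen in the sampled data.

43.4 kHz mod fs = 9.4 kHz.
9.4 kHz ≤ fs/2 = 17 kHz, appears at 9.4 kHz.

9.4 kHz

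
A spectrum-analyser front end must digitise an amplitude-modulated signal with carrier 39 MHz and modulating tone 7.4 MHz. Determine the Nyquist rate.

92.8 MHz

AM sidebands sit at fc ± fm = 31.6 MHz and 46.4 MHz.
Highest-frequency component: 46.4 MHz.
Nyquist rate = 2 × 46.4 MHz = 92.8 MHz.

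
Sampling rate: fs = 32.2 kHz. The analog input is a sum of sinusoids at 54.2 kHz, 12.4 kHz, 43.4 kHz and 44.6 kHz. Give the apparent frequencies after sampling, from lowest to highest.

fs/2 = 16.1 kHz.
54.2 kHz mod fs = 22 kHz.
22 kHz > fs/2 = 16.1 kHz, folds to fs − 22 kHz = 10.2 kHz.
12.4 kHz ≤ fs/2 = 16.1 kHz, passes unchanged.
43.4 kHz mod fs = 11.2 kHz.
11.2 kHz ≤ fs/2 = 16.1 kHz, appears at 11.2 kHz.
44.6 kHz mod fs = 12.4 kHz.
12.4 kHz ≤ fs/2 = 16.1 kHz, appears at 12.4 kHz.
Distinct values: {10.2 kHz, 11.2 kHz, 12.4 kHz}.

10.2 kHz, 11.2 kHz, 12.4 kHz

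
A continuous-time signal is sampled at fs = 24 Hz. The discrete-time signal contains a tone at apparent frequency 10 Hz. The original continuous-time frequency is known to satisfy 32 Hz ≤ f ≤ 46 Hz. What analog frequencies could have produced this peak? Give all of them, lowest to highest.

34 Hz, 38 Hz

Frequencies that alias to 10 Hz are k·fs ± 10 Hz for integer k ≥ 0.
k=0: 10 Hz.
k=1: 14 Hz, 34 Hz.
k=2: 38 Hz, 58 Hz.
k=3: 62 Hz, 82 Hz.
Within [32 Hz, 46 Hz]: 34 Hz, 38 Hz.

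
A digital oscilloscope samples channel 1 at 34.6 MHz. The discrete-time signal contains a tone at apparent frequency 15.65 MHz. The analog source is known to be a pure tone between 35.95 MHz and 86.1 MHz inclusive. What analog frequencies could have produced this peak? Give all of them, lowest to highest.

50.25 MHz, 53.55 MHz, 84.85 MHz

Frequencies that alias to 15.65 MHz are k·fs ± 15.65 MHz for integer k ≥ 0.
k=0: 15.65 MHz.
k=1: 18.95 MHz, 50.25 MHz.
k=2: 53.55 MHz, 84.85 MHz.
k=3: 88.15 MHz, 119.45 MHz.
Within [35.95 MHz, 86.1 MHz]: 50.25 MHz, 53.55 MHz, 84.85 MHz.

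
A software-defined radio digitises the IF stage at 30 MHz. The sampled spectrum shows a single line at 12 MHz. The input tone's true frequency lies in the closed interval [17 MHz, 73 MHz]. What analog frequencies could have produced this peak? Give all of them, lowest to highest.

Frequencies that alias to 12 MHz are k·fs ± 12 MHz for integer k ≥ 0.
k=0: 12 MHz.
k=1: 18 MHz, 42 MHz.
k=2: 48 MHz, 72 MHz.
k=3: 78 MHz, 102 MHz.
Within [17 MHz, 73 MHz]: 18 MHz, 42 MHz, 48 MHz, 72 MHz.

18 MHz, 42 MHz, 48 MHz, 72 MHz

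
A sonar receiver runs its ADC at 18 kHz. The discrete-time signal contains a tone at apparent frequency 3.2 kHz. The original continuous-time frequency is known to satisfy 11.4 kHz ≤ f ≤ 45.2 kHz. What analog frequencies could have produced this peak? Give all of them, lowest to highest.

Frequencies that alias to 3.2 kHz are k·fs ± 3.2 kHz for integer k ≥ 0.
k=0: 3.2 kHz.
k=1: 14.8 kHz, 21.2 kHz.
k=2: 32.8 kHz, 39.2 kHz.
k=3: 50.8 kHz, 57.2 kHz.
Within [11.4 kHz, 45.2 kHz]: 14.8 kHz, 21.2 kHz, 32.8 kHz, 39.2 kHz.

14.8 kHz, 21.2 kHz, 32.8 kHz, 39.2 kHz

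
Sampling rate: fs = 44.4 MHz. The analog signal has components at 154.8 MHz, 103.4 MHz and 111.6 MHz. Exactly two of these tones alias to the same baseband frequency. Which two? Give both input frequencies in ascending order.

fs/2 = 22.2 MHz.
154.8 MHz mod fs = 21.6 MHz.
21.6 MHz ≤ fs/2 = 22.2 MHz, appears at 21.6 MHz.
103.4 MHz mod fs = 14.6 MHz.
14.6 MHz ≤ fs/2 = 22.2 MHz, appears at 14.6 MHz.
111.6 MHz mod fs = 22.8 MHz.
22.8 MHz > fs/2 = 22.2 MHz, folds to fs − 22.8 MHz = 21.6 MHz.
111.6 MHz and 154.8 MHz both map to 21.6 MHz.

111.6 MHz, 154.8 MHz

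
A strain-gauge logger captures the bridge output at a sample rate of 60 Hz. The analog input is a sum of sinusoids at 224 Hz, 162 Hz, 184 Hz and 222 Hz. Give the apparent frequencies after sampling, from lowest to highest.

fs/2 = 30 Hz.
224 Hz mod fs = 44 Hz.
44 Hz > fs/2 = 30 Hz, folds to fs − 44 Hz = 16 Hz.
162 Hz mod fs = 42 Hz.
42 Hz > fs/2 = 30 Hz, folds to fs − 42 Hz = 18 Hz.
184 Hz mod fs = 4 Hz.
4 Hz ≤ fs/2 = 30 Hz, appears at 4 Hz.
222 Hz mod fs = 42 Hz.
42 Hz > fs/2 = 30 Hz, folds to fs − 42 Hz = 18 Hz.
Distinct values: {4 Hz, 16 Hz, 18 Hz}.

4 Hz, 16 Hz, 18 Hz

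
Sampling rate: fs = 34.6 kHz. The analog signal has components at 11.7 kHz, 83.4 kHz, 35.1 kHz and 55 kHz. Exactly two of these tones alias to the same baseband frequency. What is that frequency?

fs/2 = 17.3 kHz.
11.7 kHz ≤ fs/2 = 17.3 kHz, passes unchanged.
83.4 kHz mod fs = 14.2 kHz.
14.2 kHz ≤ fs/2 = 17.3 kHz, appears at 14.2 kHz.
35.1 kHz mod fs = 0.5 kHz.
0.5 kHz ≤ fs/2 = 17.3 kHz, appears at 0.5 kHz.
55 kHz mod fs = 20.4 kHz.
20.4 kHz > fs/2 = 17.3 kHz, folds to fs − 20.4 kHz = 14.2 kHz.
55 kHz and 83.4 kHz both map to 14.2 kHz.

14.2 kHz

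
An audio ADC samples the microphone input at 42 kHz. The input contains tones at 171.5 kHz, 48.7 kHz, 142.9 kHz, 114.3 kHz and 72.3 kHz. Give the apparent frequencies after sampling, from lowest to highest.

3.5 kHz, 6.7 kHz, 11.7 kHz, 16.9 kHz

fs/2 = 21 kHz.
171.5 kHz mod fs = 3.5 kHz.
3.5 kHz ≤ fs/2 = 21 kHz, appears at 3.5 kHz.
48.7 kHz mod fs = 6.7 kHz.
6.7 kHz ≤ fs/2 = 21 kHz, appears at 6.7 kHz.
142.9 kHz mod fs = 16.9 kHz.
16.9 kHz ≤ fs/2 = 21 kHz, appears at 16.9 kHz.
114.3 kHz mod fs = 30.3 kHz.
30.3 kHz > fs/2 = 21 kHz, folds to fs − 30.3 kHz = 11.7 kHz.
72.3 kHz mod fs = 30.3 kHz.
30.3 kHz > fs/2 = 21 kHz, folds to fs − 30.3 kHz = 11.7 kHz.
Distinct values: {3.5 kHz, 6.7 kHz, 11.7 kHz, 16.9 kHz}.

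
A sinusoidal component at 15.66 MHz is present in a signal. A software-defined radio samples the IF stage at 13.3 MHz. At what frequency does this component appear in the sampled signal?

2.36 MHz

15.66 MHz mod fs = 2.36 MHz.
2.36 MHz ≤ fs/2 = 6.65 MHz, appears at 2.36 MHz.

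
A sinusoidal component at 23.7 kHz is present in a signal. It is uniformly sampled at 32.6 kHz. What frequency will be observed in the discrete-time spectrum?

23.7 kHz > fs/2 = 16.3 kHz, folds to fs − 23.7 kHz = 8.9 kHz.

8.9 kHz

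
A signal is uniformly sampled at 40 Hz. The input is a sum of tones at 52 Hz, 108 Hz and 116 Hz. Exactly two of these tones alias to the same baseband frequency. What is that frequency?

fs/2 = 20 Hz.
52 Hz mod fs = 12 Hz.
12 Hz ≤ fs/2 = 20 Hz, appears at 12 Hz.
108 Hz mod fs = 28 Hz.
28 Hz > fs/2 = 20 Hz, folds to fs − 28 Hz = 12 Hz.
116 Hz mod fs = 36 Hz.
36 Hz > fs/2 = 20 Hz, folds to fs − 36 Hz = 4 Hz.
52 Hz and 108 Hz both map to 12 Hz.

12 Hz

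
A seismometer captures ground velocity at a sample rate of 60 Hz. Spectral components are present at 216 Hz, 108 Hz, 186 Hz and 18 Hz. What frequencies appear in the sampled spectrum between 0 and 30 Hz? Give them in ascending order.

6 Hz, 12 Hz, 18 Hz, 24 Hz

fs/2 = 30 Hz.
216 Hz mod fs = 36 Hz.
36 Hz > fs/2 = 30 Hz, folds to fs − 36 Hz = 24 Hz.
108 Hz mod fs = 48 Hz.
48 Hz > fs/2 = 30 Hz, folds to fs − 48 Hz = 12 Hz.
186 Hz mod fs = 6 Hz.
6 Hz ≤ fs/2 = 30 Hz, appears at 6 Hz.
18 Hz ≤ fs/2 = 30 Hz, passes unchanged.
Distinct values: {6 Hz, 12 Hz, 18 Hz, 24 Hz}.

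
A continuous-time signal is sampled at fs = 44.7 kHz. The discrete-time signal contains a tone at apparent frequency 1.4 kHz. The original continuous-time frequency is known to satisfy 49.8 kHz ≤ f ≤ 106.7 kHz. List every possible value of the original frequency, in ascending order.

Frequencies that alias to 1.4 kHz are k·fs ± 1.4 kHz for integer k ≥ 0.
k=0: 1.4 kHz.
k=1: 43.3 kHz, 46.1 kHz.
k=2: 88 kHz, 90.8 kHz.
k=3: 132.7 kHz, 135.5 kHz.
Within [49.8 kHz, 106.7 kHz]: 88 kHz, 90.8 kHz.

88 kHz, 90.8 kHz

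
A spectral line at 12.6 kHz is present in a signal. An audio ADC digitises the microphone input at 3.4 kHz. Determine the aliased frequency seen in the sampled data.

1 kHz

12.6 kHz mod fs = 2.4 kHz.
2.4 kHz > fs/2 = 1.7 kHz, folds to fs − 2.4 kHz = 1 kHz.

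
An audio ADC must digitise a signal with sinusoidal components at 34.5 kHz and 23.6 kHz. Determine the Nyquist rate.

69 kHz

Highest-frequency component: 34.5 kHz.
Nyquist rate = 2 × 34.5 kHz = 69 kHz.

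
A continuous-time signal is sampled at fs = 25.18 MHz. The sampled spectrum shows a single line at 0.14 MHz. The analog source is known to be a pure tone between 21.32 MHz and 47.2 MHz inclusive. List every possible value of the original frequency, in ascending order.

Frequencies that alias to 0.14 MHz are k·fs ± 0.14 MHz for integer k ≥ 0.
k=0: 0.14 MHz.
k=1: 25.04 MHz, 25.32 MHz.
k=2: 50.22 MHz, 50.5 MHz.
Within [21.32 MHz, 47.2 MHz]: 25.04 MHz, 25.32 MHz.

25.04 MHz, 25.32 MHz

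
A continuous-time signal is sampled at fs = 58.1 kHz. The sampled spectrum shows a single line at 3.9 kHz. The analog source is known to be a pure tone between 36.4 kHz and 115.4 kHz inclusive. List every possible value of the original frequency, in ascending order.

Frequencies that alias to 3.9 kHz are k·fs ± 3.9 kHz for integer k ≥ 0.
k=0: 3.9 kHz.
k=1: 54.2 kHz, 62 kHz.
k=2: 112.3 kHz, 120.1 kHz.
k=3: 170.4 kHz, 178.2 kHz.
Within [36.4 kHz, 115.4 kHz]: 54.2 kHz, 62 kHz, 112.3 kHz.

54.2 kHz, 62 kHz, 112.3 kHz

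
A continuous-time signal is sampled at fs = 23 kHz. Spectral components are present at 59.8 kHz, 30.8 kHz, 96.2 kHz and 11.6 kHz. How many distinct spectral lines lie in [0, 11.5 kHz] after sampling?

fs/2 = 11.5 kHz.
59.8 kHz mod fs = 13.8 kHz.
13.8 kHz > fs/2 = 11.5 kHz, folds to fs − 13.8 kHz = 9.2 kHz.
30.8 kHz mod fs = 7.8 kHz.
7.8 kHz ≤ fs/2 = 11.5 kHz, appears at 7.8 kHz.
96.2 kHz mod fs = 4.2 kHz.
4.2 kHz ≤ fs/2 = 11.5 kHz, appears at 4.2 kHz.
11.6 kHz > fs/2 = 11.5 kHz, folds to fs − 11.6 kHz = 11.4 kHz.
Distinct values: {4.2 kHz, 7.8 kHz, 9.2 kHz, 11.4 kHz} → 4.

4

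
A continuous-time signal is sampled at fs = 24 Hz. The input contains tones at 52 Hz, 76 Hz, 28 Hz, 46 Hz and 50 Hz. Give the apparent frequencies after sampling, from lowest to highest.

fs/2 = 12 Hz.
52 Hz mod fs = 4 Hz.
4 Hz ≤ fs/2 = 12 Hz, appears at 4 Hz.
76 Hz mod fs = 4 Hz.
4 Hz ≤ fs/2 = 12 Hz, appears at 4 Hz.
28 Hz mod fs = 4 Hz.
4 Hz ≤ fs/2 = 12 Hz, appears at 4 Hz.
46 Hz mod fs = 22 Hz.
22 Hz > fs/2 = 12 Hz, folds to fs − 22 Hz = 2 Hz.
50 Hz mod fs = 2 Hz.
2 Hz ≤ fs/2 = 12 Hz, appears at 2 Hz.
Distinct values: {2 Hz, 4 Hz}.

2 Hz, 4 Hz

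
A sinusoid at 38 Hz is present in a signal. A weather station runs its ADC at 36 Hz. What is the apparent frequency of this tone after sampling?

2 Hz

38 Hz mod fs = 2 Hz.
2 Hz ≤ fs/2 = 18 Hz, appears at 2 Hz.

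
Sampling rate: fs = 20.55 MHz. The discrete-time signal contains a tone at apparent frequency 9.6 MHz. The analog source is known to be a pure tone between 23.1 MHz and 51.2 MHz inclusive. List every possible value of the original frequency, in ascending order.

30.15 MHz, 31.5 MHz, 50.7 MHz

Frequencies that alias to 9.6 MHz are k·fs ± 9.6 MHz for integer k ≥ 0.
k=0: 9.6 MHz.
k=1: 10.95 MHz, 30.15 MHz.
k=2: 31.5 MHz, 50.7 MHz.
k=3: 52.05 MHz, 71.25 MHz.
Within [23.1 MHz, 51.2 MHz]: 30.15 MHz, 31.5 MHz, 50.7 MHz.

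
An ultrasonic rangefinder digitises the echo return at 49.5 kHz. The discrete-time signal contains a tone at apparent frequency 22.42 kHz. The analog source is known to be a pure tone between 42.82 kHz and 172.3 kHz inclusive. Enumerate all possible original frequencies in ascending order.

Frequencies that alias to 22.42 kHz are k·fs ± 22.42 kHz for integer k ≥ 0.
k=0: 22.42 kHz.
k=1: 27.08 kHz, 71.92 kHz.
k=2: 76.58 kHz, 121.42 kHz.
k=3: 126.08 kHz, 170.92 kHz.
k=4: 175.58 kHz, 220.42 kHz.
Within [42.82 kHz, 172.3 kHz]: 71.92 kHz, 76.58 kHz, 121.42 kHz, 126.08 kHz, 170.92 kHz.

71.92 kHz, 76.58 kHz, 121.42 kHz, 126.08 kHz, 170.92 kHz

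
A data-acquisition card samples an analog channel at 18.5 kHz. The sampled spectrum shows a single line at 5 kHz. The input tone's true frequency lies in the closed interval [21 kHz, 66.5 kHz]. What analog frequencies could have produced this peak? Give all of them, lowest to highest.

Frequencies that alias to 5 kHz are k·fs ± 5 kHz for integer k ≥ 0.
k=0: 5 kHz.
k=1: 13.5 kHz, 23.5 kHz.
k=2: 32 kHz, 42 kHz.
k=3: 50.5 kHz, 60.5 kHz.
k=4: 69 kHz, 79 kHz.
Within [21 kHz, 66.5 kHz]: 23.5 kHz, 32 kHz, 42 kHz, 50.5 kHz, 60.5 kHz.

23.5 kHz, 32 kHz, 42 kHz, 50.5 kHz, 60.5 kHz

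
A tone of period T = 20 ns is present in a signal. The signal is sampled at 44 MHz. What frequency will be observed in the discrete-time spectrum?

T = 20 ns → f = 1/T = 50 MHz.
50 MHz mod fs = 6 MHz.
6 MHz ≤ fs/2 = 22 MHz, appears at 6 MHz.

6 MHz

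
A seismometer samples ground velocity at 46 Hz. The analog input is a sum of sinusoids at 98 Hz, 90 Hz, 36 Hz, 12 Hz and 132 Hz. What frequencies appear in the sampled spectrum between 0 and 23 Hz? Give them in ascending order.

fs/2 = 23 Hz.
98 Hz mod fs = 6 Hz.
6 Hz ≤ fs/2 = 23 Hz, appears at 6 Hz.
90 Hz mod fs = 44 Hz.
44 Hz > fs/2 = 23 Hz, folds to fs − 44 Hz = 2 Hz.
36 Hz > fs/2 = 23 Hz, folds to fs − 36 Hz = 10 Hz.
12 Hz ≤ fs/2 = 23 Hz, passes unchanged.
132 Hz mod fs = 40 Hz.
40 Hz > fs/2 = 23 Hz, folds to fs − 40 Hz = 6 Hz.
Distinct values: {2 Hz, 6 Hz, 10 Hz, 12 Hz}.

2 Hz, 6 Hz, 10 Hz, 12 Hz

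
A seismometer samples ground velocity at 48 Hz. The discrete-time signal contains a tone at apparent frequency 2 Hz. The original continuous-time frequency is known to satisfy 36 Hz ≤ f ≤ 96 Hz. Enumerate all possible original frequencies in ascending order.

46 Hz, 50 Hz, 94 Hz

Frequencies that alias to 2 Hz are k·fs ± 2 Hz for integer k ≥ 0.
k=0: 2 Hz.
k=1: 46 Hz, 50 Hz.
k=2: 94 Hz, 98 Hz.
k=3: 142 Hz, 146 Hz.
Within [36 Hz, 96 Hz]: 46 Hz, 50 Hz, 94 Hz.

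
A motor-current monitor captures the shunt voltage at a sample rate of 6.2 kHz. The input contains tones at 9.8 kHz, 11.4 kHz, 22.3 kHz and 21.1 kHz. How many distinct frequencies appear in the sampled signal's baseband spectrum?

fs/2 = 3.1 kHz.
9.8 kHz mod fs = 3.6 kHz.
3.6 kHz > fs/2 = 3.1 kHz, folds to fs − 3.6 kHz = 2.6 kHz.
11.4 kHz mod fs = 5.2 kHz.
5.2 kHz > fs/2 = 3.1 kHz, folds to fs − 5.2 kHz = 1 kHz.
22.3 kHz mod fs = 3.7 kHz.
3.7 kHz > fs/2 = 3.1 kHz, folds to fs − 3.7 kHz = 2.5 kHz.
21.1 kHz mod fs = 2.5 kHz.
2.5 kHz ≤ fs/2 = 3.1 kHz, appears at 2.5 kHz.
Distinct values: {1 kHz, 2.5 kHz, 2.6 kHz} → 3.

3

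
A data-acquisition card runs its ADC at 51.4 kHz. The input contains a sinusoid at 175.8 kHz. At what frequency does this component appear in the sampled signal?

175.8 kHz mod fs = 21.6 kHz.
21.6 kHz ≤ fs/2 = 25.7 kHz, appears at 21.6 kHz.

21.6 kHz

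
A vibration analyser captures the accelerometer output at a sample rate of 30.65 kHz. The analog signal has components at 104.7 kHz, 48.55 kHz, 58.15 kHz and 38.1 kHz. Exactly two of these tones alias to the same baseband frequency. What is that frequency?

12.75 kHz

fs/2 = 15.325 kHz.
104.7 kHz mod fs = 12.75 kHz.
12.75 kHz ≤ fs/2 = 15.325 kHz, appears at 12.75 kHz.
48.55 kHz mod fs = 17.9 kHz.
17.9 kHz > fs/2 = 15.325 kHz, folds to fs − 17.9 kHz = 12.75 kHz.
58.15 kHz mod fs = 27.5 kHz.
27.5 kHz > fs/2 = 15.325 kHz, folds to fs − 27.5 kHz = 3.15 kHz.
38.1 kHz mod fs = 7.45 kHz.
7.45 kHz ≤ fs/2 = 15.325 kHz, appears at 7.45 kHz.
48.55 kHz and 104.7 kHz both map to 12.75 kHz.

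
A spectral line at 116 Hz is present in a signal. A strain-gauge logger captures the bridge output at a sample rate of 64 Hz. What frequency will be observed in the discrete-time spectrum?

12 Hz

116 Hz mod fs = 52 Hz.
52 Hz > fs/2 = 32 Hz, folds to fs − 52 Hz = 12 Hz.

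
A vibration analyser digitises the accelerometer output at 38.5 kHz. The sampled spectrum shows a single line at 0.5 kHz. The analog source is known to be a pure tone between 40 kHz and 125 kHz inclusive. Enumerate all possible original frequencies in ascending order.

Frequencies that alias to 0.5 kHz are k·fs ± 0.5 kHz for integer k ≥ 0.
k=0: 0.5 kHz.
k=1: 38 kHz, 39 kHz.
k=2: 76.5 kHz, 77.5 kHz.
k=3: 115 kHz, 116 kHz.
k=4: 153.5 kHz, 154.5 kHz.
Within [40 kHz, 125 kHz]: 76.5 kHz, 77.5 kHz, 115 kHz, 116 kHz.

76.5 kHz, 77.5 kHz, 115 kHz, 116 kHz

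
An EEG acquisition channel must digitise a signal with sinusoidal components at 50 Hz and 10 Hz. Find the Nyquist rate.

100 Hz

Highest-frequency component: 50 Hz.
Nyquist rate = 2 × 50 Hz = 100 Hz.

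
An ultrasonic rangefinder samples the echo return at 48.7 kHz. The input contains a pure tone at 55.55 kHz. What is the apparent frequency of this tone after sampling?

6.85 kHz

55.55 kHz mod fs = 6.85 kHz.
6.85 kHz ≤ fs/2 = 24.35 kHz, appears at 6.85 kHz.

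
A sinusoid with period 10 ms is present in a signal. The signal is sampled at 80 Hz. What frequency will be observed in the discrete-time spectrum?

T = 10 ms → f = 1/T = 100 Hz.
100 Hz mod fs = 20 Hz.
20 Hz ≤ fs/2 = 40 Hz, appears at 20 Hz.

20 Hz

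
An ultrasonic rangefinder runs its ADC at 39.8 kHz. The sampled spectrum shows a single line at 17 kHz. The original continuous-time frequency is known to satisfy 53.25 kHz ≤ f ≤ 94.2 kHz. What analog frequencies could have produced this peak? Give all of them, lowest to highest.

56.8 kHz, 62.6 kHz

Frequencies that alias to 17 kHz are k·fs ± 17 kHz for integer k ≥ 0.
k=0: 17 kHz.
k=1: 22.8 kHz, 56.8 kHz.
k=2: 62.6 kHz, 96.6 kHz.
k=3: 102.4 kHz, 136.4 kHz.
Within [53.25 kHz, 94.2 kHz]: 56.8 kHz, 62.6 kHz.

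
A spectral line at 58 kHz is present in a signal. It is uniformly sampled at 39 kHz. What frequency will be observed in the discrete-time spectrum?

19 kHz

58 kHz mod fs = 19 kHz.
19 kHz ≤ fs/2 = 19.5 kHz, appears at 19 kHz.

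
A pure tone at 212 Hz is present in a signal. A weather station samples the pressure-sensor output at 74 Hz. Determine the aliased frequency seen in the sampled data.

212 Hz mod fs = 64 Hz.
64 Hz > fs/2 = 37 Hz, folds to fs − 64 Hz = 10 Hz.

10 Hz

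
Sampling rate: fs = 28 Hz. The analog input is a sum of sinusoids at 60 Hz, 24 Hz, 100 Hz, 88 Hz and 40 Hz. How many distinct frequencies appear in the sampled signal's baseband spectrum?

fs/2 = 14 Hz.
60 Hz mod fs = 4 Hz.
4 Hz ≤ fs/2 = 14 Hz, appears at 4 Hz.
24 Hz > fs/2 = 14 Hz, folds to fs − 24 Hz = 4 Hz.
100 Hz mod fs = 16 Hz.
16 Hz > fs/2 = 14 Hz, folds to fs − 16 Hz = 12 Hz.
88 Hz mod fs = 4 Hz.
4 Hz ≤ fs/2 = 14 Hz, appears at 4 Hz.
40 Hz mod fs = 12 Hz.
12 Hz ≤ fs/2 = 14 Hz, appears at 12 Hz.
Distinct values: {4 Hz, 12 Hz} → 2.

2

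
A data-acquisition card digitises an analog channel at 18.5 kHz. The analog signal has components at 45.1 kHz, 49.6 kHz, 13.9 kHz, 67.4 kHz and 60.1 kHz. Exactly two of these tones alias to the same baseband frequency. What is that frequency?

fs/2 = 9.25 kHz.
45.1 kHz mod fs = 8.1 kHz.
8.1 kHz ≤ fs/2 = 9.25 kHz, appears at 8.1 kHz.
49.6 kHz mod fs = 12.6 kHz.
12.6 kHz > fs/2 = 9.25 kHz, folds to fs − 12.6 kHz = 5.9 kHz.
13.9 kHz > fs/2 = 9.25 kHz, folds to fs − 13.9 kHz = 4.6 kHz.
67.4 kHz mod fs = 11.9 kHz.
11.9 kHz > fs/2 = 9.25 kHz, folds to fs − 11.9 kHz = 6.6 kHz.
60.1 kHz mod fs = 4.6 kHz.
4.6 kHz ≤ fs/2 = 9.25 kHz, appears at 4.6 kHz.
13.9 kHz and 60.1 kHz both map to 4.6 kHz.

4.6 kHz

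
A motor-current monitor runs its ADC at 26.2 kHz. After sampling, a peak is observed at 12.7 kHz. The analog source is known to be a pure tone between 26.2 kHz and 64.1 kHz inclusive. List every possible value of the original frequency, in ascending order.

38.9 kHz, 39.7 kHz

Frequencies that alias to 12.7 kHz are k·fs ± 12.7 kHz for integer k ≥ 0.
k=0: 12.7 kHz.
k=1: 13.5 kHz, 38.9 kHz.
k=2: 39.7 kHz, 65.1 kHz.
k=3: 65.9 kHz, 91.3 kHz.
Within [26.2 kHz, 64.1 kHz]: 38.9 kHz, 39.7 kHz.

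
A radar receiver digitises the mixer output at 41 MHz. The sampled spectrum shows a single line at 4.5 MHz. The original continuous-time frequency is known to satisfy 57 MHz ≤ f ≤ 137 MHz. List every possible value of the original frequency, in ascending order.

Frequencies that alias to 4.5 MHz are k·fs ± 4.5 MHz for integer k ≥ 0.
k=0: 4.5 MHz.
k=1: 36.5 MHz, 45.5 MHz.
k=2: 77.5 MHz, 86.5 MHz.
k=3: 118.5 MHz, 127.5 MHz.
k=4: 159.5 MHz, 168.5 MHz.
Within [57 MHz, 137 MHz]: 77.5 MHz, 86.5 MHz, 118.5 MHz, 127.5 MHz.

77.5 MHz, 86.5 MHz, 118.5 MHz, 127.5 MHz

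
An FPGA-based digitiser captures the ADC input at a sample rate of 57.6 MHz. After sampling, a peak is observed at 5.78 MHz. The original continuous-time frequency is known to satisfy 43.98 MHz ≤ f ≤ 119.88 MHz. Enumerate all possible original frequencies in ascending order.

51.82 MHz, 63.38 MHz, 109.42 MHz

Frequencies that alias to 5.78 MHz are k·fs ± 5.78 MHz for integer k ≥ 0.
k=0: 5.78 MHz.
k=1: 51.82 MHz, 63.38 MHz.
k=2: 109.42 MHz, 120.98 MHz.
k=3: 167.02 MHz, 178.58 MHz.
Within [43.98 MHz, 119.88 MHz]: 51.82 MHz, 63.38 MHz, 109.42 MHz.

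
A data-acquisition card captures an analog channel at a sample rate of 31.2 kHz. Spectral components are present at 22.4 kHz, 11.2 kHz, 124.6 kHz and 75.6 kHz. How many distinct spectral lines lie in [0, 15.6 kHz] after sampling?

fs/2 = 15.6 kHz.
22.4 kHz > fs/2 = 15.6 kHz, folds to fs − 22.4 kHz = 8.8 kHz.
11.2 kHz ≤ fs/2 = 15.6 kHz, passes unchanged.
124.6 kHz mod fs = 31 kHz.
31 kHz > fs/2 = 15.6 kHz, folds to fs − 31 kHz = 0.2 kHz.
75.6 kHz mod fs = 13.2 kHz.
13.2 kHz ≤ fs/2 = 15.6 kHz, appears at 13.2 kHz.
Distinct values: {0.2 kHz, 8.8 kHz, 11.2 kHz, 13.2 kHz} → 4.

4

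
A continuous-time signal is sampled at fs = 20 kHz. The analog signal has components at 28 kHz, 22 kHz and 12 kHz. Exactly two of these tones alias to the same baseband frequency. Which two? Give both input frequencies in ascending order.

fs/2 = 10 kHz.
28 kHz mod fs = 8 kHz.
8 kHz ≤ fs/2 = 10 kHz, appears at 8 kHz.
22 kHz mod fs = 2 kHz.
2 kHz ≤ fs/2 = 10 kHz, appears at 2 kHz.
12 kHz > fs/2 = 10 kHz, folds to fs − 12 kHz = 8 kHz.
12 kHz and 28 kHz both map to 8 kHz.

12 kHz, 28 kHz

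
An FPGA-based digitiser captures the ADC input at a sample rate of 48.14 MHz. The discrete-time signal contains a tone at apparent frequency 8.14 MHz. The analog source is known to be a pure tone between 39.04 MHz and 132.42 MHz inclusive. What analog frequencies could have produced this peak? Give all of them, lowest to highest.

40 MHz, 56.28 MHz, 88.14 MHz, 104.42 MHz

Frequencies that alias to 8.14 MHz are k·fs ± 8.14 MHz for integer k ≥ 0.
k=0: 8.14 MHz.
k=1: 40 MHz, 56.28 MHz.
k=2: 88.14 MHz, 104.42 MHz.
k=3: 136.28 MHz, 152.56 MHz.
Within [39.04 MHz, 132.42 MHz]: 40 MHz, 56.28 MHz, 88.14 MHz, 104.42 MHz.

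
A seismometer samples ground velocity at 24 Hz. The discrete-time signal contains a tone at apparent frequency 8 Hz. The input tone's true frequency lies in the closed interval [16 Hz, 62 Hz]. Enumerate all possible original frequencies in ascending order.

Frequencies that alias to 8 Hz are k·fs ± 8 Hz for integer k ≥ 0.
k=0: 8 Hz.
k=1: 16 Hz, 32 Hz.
k=2: 40 Hz, 56 Hz.
k=3: 64 Hz, 80 Hz.
Within [16 Hz, 62 Hz]: 16 Hz, 32 Hz, 40 Hz, 56 Hz.

16 Hz, 32 Hz, 40 Hz, 56 Hz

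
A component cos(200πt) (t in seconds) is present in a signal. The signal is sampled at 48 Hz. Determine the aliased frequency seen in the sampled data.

ω = 200π rad/s → f = ω/(2π) = 100 Hz.
100 Hz mod fs = 4 Hz.
4 Hz ≤ fs/2 = 24 Hz, appears at 4 Hz.

4 Hz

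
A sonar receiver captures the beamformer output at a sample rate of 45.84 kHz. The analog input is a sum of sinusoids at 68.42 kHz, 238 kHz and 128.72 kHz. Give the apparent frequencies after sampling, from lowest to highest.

fs/2 = 22.92 kHz.
68.42 kHz mod fs = 22.58 kHz.
22.58 kHz ≤ fs/2 = 22.92 kHz, appears at 22.58 kHz.
238 kHz mod fs = 8.8 kHz.
8.8 kHz ≤ fs/2 = 22.92 kHz, appears at 8.8 kHz.
128.72 kHz mod fs = 37.04 kHz.
37.04 kHz > fs/2 = 22.92 kHz, folds to fs − 37.04 kHz = 8.8 kHz.
Distinct values: {8.8 kHz, 22.58 kHz}.

8.8 kHz, 22.58 kHz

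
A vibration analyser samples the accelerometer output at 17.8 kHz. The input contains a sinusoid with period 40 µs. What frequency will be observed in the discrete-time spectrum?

7.2 kHz

T = 40 µs → f = 1/T = 25 kHz.
25 kHz mod fs = 7.2 kHz.
7.2 kHz ≤ fs/2 = 8.9 kHz, appears at 7.2 kHz.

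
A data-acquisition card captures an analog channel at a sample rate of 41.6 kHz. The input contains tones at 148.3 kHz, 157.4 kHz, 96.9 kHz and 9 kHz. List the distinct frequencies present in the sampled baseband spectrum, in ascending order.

9 kHz, 13.7 kHz, 18.1 kHz

fs/2 = 20.8 kHz.
148.3 kHz mod fs = 23.5 kHz.
23.5 kHz > fs/2 = 20.8 kHz, folds to fs − 23.5 kHz = 18.1 kHz.
157.4 kHz mod fs = 32.6 kHz.
32.6 kHz > fs/2 = 20.8 kHz, folds to fs − 32.6 kHz = 9 kHz.
96.9 kHz mod fs = 13.7 kHz.
13.7 kHz ≤ fs/2 = 20.8 kHz, appears at 13.7 kHz.
9 kHz ≤ fs/2 = 20.8 kHz, passes unchanged.
Distinct values: {9 kHz, 13.7 kHz, 18.1 kHz}.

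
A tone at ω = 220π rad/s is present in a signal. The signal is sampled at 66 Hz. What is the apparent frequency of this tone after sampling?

22 Hz

ω = 220π rad/s → f = ω/(2π) = 110 Hz.
110 Hz mod fs = 44 Hz.
44 Hz > fs/2 = 33 Hz, folds to fs − 44 Hz = 22 Hz.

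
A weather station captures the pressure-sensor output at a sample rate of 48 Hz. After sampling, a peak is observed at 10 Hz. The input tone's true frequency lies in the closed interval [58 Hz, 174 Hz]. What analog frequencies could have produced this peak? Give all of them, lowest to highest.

Frequencies that alias to 10 Hz are k·fs ± 10 Hz for integer k ≥ 0.
k=0: 10 Hz.
k=1: 38 Hz, 58 Hz.
k=2: 86 Hz, 106 Hz.
k=3: 134 Hz, 154 Hz.
k=4: 182 Hz, 202 Hz.
Within [58 Hz, 174 Hz]: 58 Hz, 86 Hz, 106 Hz, 134 Hz, 154 Hz.

58 Hz, 86 Hz, 106 Hz, 134 Hz, 154 Hz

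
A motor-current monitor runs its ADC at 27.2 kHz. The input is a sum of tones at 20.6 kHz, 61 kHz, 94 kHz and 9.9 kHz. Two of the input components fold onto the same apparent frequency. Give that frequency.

6.6 kHz

fs/2 = 13.6 kHz.
20.6 kHz > fs/2 = 13.6 kHz, folds to fs − 20.6 kHz = 6.6 kHz.
61 kHz mod fs = 6.6 kHz.
6.6 kHz ≤ fs/2 = 13.6 kHz, appears at 6.6 kHz.
94 kHz mod fs = 12.4 kHz.
12.4 kHz ≤ fs/2 = 13.6 kHz, appears at 12.4 kHz.
9.9 kHz ≤ fs/2 = 13.6 kHz, passes unchanged.
20.6 kHz and 61 kHz both map to 6.6 kHz.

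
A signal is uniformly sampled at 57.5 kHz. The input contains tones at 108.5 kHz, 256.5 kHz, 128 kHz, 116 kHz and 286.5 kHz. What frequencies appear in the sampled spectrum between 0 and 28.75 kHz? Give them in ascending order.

1 kHz, 6.5 kHz, 13 kHz, 26.5 kHz

fs/2 = 28.75 kHz.
108.5 kHz mod fs = 51 kHz.
51 kHz > fs/2 = 28.75 kHz, folds to fs − 51 kHz = 6.5 kHz.
256.5 kHz mod fs = 26.5 kHz.
26.5 kHz ≤ fs/2 = 28.75 kHz, appears at 26.5 kHz.
128 kHz mod fs = 13 kHz.
13 kHz ≤ fs/2 = 28.75 kHz, appears at 13 kHz.
116 kHz mod fs = 1 kHz.
1 kHz ≤ fs/2 = 28.75 kHz, appears at 1 kHz.
286.5 kHz mod fs = 56.5 kHz.
56.5 kHz > fs/2 = 28.75 kHz, folds to fs − 56.5 kHz = 1 kHz.
Distinct values: {1 kHz, 6.5 kHz, 13 kHz, 26.5 kHz}.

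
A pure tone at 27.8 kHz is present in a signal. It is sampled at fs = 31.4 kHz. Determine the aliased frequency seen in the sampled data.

3.6 kHz

27.8 kHz > fs/2 = 15.7 kHz, folds to fs − 27.8 kHz = 3.6 kHz.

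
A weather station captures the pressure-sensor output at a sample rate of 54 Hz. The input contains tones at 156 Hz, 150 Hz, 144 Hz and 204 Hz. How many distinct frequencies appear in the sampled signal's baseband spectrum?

fs/2 = 27 Hz.
156 Hz mod fs = 48 Hz.
48 Hz > fs/2 = 27 Hz, folds to fs − 48 Hz = 6 Hz.
150 Hz mod fs = 42 Hz.
42 Hz > fs/2 = 27 Hz, folds to fs − 42 Hz = 12 Hz.
144 Hz mod fs = 36 Hz.
36 Hz > fs/2 = 27 Hz, folds to fs − 36 Hz = 18 Hz.
204 Hz mod fs = 42 Hz.
42 Hz > fs/2 = 27 Hz, folds to fs − 42 Hz = 12 Hz.
Distinct values: {6 Hz, 12 Hz, 18 Hz} → 3.

3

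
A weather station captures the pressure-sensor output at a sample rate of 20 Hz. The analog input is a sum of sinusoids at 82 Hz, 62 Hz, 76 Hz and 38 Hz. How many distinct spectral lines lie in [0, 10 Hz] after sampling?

fs/2 = 10 Hz.
82 Hz mod fs = 2 Hz.
2 Hz ≤ fs/2 = 10 Hz, appears at 2 Hz.
62 Hz mod fs = 2 Hz.
2 Hz ≤ fs/2 = 10 Hz, appears at 2 Hz.
76 Hz mod fs = 16 Hz.
16 Hz > fs/2 = 10 Hz, folds to fs − 16 Hz = 4 Hz.
38 Hz mod fs = 18 Hz.
18 Hz > fs/2 = 10 Hz, folds to fs − 18 Hz = 2 Hz.
Distinct values: {2 Hz, 4 Hz} → 2.

2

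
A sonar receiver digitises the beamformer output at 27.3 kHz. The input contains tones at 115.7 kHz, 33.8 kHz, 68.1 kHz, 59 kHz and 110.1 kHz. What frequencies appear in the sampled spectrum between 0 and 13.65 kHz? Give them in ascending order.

fs/2 = 13.65 kHz.
115.7 kHz mod fs = 6.5 kHz.
6.5 kHz ≤ fs/2 = 13.65 kHz, appears at 6.5 kHz.
33.8 kHz mod fs = 6.5 kHz.
6.5 kHz ≤ fs/2 = 13.65 kHz, appears at 6.5 kHz.
68.1 kHz mod fs = 13.5 kHz.
13.5 kHz ≤ fs/2 = 13.65 kHz, appears at 13.5 kHz.
59 kHz mod fs = 4.4 kHz.
4.4 kHz ≤ fs/2 = 13.65 kHz, appears at 4.4 kHz.
110.1 kHz mod fs = 0.9 kHz.
0.9 kHz ≤ fs/2 = 13.65 kHz, appears at 0.9 kHz.
Distinct values: {0.9 kHz, 4.4 kHz, 6.5 kHz, 13.5 kHz}.

0.9 kHz, 4.4 kHz, 6.5 kHz, 13.5 kHz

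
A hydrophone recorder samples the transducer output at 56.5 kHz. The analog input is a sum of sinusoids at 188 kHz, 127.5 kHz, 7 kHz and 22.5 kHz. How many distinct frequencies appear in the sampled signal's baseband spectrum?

4

fs/2 = 28.25 kHz.
188 kHz mod fs = 18.5 kHz.
18.5 kHz ≤ fs/2 = 28.25 kHz, appears at 18.5 kHz.
127.5 kHz mod fs = 14.5 kHz.
14.5 kHz ≤ fs/2 = 28.25 kHz, appears at 14.5 kHz.
7 kHz ≤ fs/2 = 28.25 kHz, passes unchanged.
22.5 kHz ≤ fs/2 = 28.25 kHz, passes unchanged.
Distinct values: {7 kHz, 14.5 kHz, 18.5 kHz, 22.5 kHz} → 4.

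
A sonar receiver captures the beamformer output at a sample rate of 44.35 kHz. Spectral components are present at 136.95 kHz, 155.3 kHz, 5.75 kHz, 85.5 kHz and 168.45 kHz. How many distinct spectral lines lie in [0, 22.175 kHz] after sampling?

fs/2 = 22.175 kHz.
136.95 kHz mod fs = 3.9 kHz.
3.9 kHz ≤ fs/2 = 22.175 kHz, appears at 3.9 kHz.
155.3 kHz mod fs = 22.25 kHz.
22.25 kHz > fs/2 = 22.175 kHz, folds to fs − 22.25 kHz = 22.1 kHz.
5.75 kHz ≤ fs/2 = 22.175 kHz, passes unchanged.
85.5 kHz mod fs = 41.15 kHz.
41.15 kHz > fs/2 = 22.175 kHz, folds to fs − 41.15 kHz = 3.2 kHz.
168.45 kHz mod fs = 35.4 kHz.
35.4 kHz > fs/2 = 22.175 kHz, folds to fs − 35.4 kHz = 8.95 kHz.
Distinct values: {3.2 kHz, 3.9 kHz, 5.75 kHz, 8.95 kHz, 22.1 kHz} → 5.

5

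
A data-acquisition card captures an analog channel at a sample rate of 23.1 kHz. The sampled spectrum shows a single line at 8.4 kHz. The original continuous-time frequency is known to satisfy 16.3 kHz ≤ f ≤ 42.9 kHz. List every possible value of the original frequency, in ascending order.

31.5 kHz, 37.8 kHz

Frequencies that alias to 8.4 kHz are k·fs ± 8.4 kHz for integer k ≥ 0.
k=0: 8.4 kHz.
k=1: 14.7 kHz, 31.5 kHz.
k=2: 37.8 kHz, 54.6 kHz.
k=3: 60.9 kHz, 77.7 kHz.
Within [16.3 kHz, 42.9 kHz]: 31.5 kHz, 37.8 kHz.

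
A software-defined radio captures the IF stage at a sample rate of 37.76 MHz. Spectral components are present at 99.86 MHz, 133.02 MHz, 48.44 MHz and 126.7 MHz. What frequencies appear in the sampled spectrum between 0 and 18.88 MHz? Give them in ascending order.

fs/2 = 18.88 MHz.
99.86 MHz mod fs = 24.34 MHz.
24.34 MHz > fs/2 = 18.88 MHz, folds to fs − 24.34 MHz = 13.42 MHz.
133.02 MHz mod fs = 19.74 MHz.
19.74 MHz > fs/2 = 18.88 MHz, folds to fs − 19.74 MHz = 18.02 MHz.
48.44 MHz mod fs = 10.68 MHz.
10.68 MHz ≤ fs/2 = 18.88 MHz, appears at 10.68 MHz.
126.7 MHz mod fs = 13.42 MHz.
13.42 MHz ≤ fs/2 = 18.88 MHz, appears at 13.42 MHz.
Distinct values: {10.68 MHz, 13.42 MHz, 18.02 MHz}.

10.68 MHz, 13.42 MHz, 18.02 MHz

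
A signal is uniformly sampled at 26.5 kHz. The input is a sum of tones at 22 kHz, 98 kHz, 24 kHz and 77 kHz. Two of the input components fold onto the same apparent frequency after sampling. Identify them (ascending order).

fs/2 = 13.25 kHz.
22 kHz > fs/2 = 13.25 kHz, folds to fs − 22 kHz = 4.5 kHz.
98 kHz mod fs = 18.5 kHz.
18.5 kHz > fs/2 = 13.25 kHz, folds to fs − 18.5 kHz = 8 kHz.
24 kHz > fs/2 = 13.25 kHz, folds to fs − 24 kHz = 2.5 kHz.
77 kHz mod fs = 24 kHz.
24 kHz > fs/2 = 13.25 kHz, folds to fs − 24 kHz = 2.5 kHz.
24 kHz and 77 kHz both map to 2.5 kHz.

24 kHz, 77 kHz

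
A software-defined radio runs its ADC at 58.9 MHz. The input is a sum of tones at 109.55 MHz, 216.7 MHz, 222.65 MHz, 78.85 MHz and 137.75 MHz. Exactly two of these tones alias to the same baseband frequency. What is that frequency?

fs/2 = 29.45 MHz.
109.55 MHz mod fs = 50.65 MHz.
50.65 MHz > fs/2 = 29.45 MHz, folds to fs − 50.65 MHz = 8.25 MHz.
216.7 MHz mod fs = 40 MHz.
40 MHz > fs/2 = 29.45 MHz, folds to fs − 40 MHz = 18.9 MHz.
222.65 MHz mod fs = 45.95 MHz.
45.95 MHz > fs/2 = 29.45 MHz, folds to fs − 45.95 MHz = 12.95 MHz.
78.85 MHz mod fs = 19.95 MHz.
19.95 MHz ≤ fs/2 = 29.45 MHz, appears at 19.95 MHz.
137.75 MHz mod fs = 19.95 MHz.
19.95 MHz ≤ fs/2 = 29.45 MHz, appears at 19.95 MHz.
78.85 MHz and 137.75 MHz both map to 19.95 MHz.

19.95 MHz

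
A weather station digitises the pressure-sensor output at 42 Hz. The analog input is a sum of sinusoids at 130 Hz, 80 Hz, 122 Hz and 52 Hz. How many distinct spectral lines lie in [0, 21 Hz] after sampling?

fs/2 = 21 Hz.
130 Hz mod fs = 4 Hz.
4 Hz ≤ fs/2 = 21 Hz, appears at 4 Hz.
80 Hz mod fs = 38 Hz.
38 Hz > fs/2 = 21 Hz, folds to fs − 38 Hz = 4 Hz.
122 Hz mod fs = 38 Hz.
38 Hz > fs/2 = 21 Hz, folds to fs − 38 Hz = 4 Hz.
52 Hz mod fs = 10 Hz.
10 Hz ≤ fs/2 = 21 Hz, appears at 10 Hz.
Distinct values: {4 Hz, 10 Hz} → 2.

2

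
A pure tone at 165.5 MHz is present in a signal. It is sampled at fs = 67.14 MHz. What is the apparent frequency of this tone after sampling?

165.5 MHz mod fs = 31.22 MHz.
31.22 MHz ≤ fs/2 = 33.57 MHz, appears at 31.22 MHz.

31.22 MHz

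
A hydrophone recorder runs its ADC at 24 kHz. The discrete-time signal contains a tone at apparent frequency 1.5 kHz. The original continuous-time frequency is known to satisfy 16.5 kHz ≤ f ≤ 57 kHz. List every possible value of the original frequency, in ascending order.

22.5 kHz, 25.5 kHz, 46.5 kHz, 49.5 kHz

Frequencies that alias to 1.5 kHz are k·fs ± 1.5 kHz for integer k ≥ 0.
k=0: 1.5 kHz.
k=1: 22.5 kHz, 25.5 kHz.
k=2: 46.5 kHz, 49.5 kHz.
k=3: 70.5 kHz, 73.5 kHz.
Within [16.5 kHz, 57 kHz]: 22.5 kHz, 25.5 kHz, 46.5 kHz, 49.5 kHz.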